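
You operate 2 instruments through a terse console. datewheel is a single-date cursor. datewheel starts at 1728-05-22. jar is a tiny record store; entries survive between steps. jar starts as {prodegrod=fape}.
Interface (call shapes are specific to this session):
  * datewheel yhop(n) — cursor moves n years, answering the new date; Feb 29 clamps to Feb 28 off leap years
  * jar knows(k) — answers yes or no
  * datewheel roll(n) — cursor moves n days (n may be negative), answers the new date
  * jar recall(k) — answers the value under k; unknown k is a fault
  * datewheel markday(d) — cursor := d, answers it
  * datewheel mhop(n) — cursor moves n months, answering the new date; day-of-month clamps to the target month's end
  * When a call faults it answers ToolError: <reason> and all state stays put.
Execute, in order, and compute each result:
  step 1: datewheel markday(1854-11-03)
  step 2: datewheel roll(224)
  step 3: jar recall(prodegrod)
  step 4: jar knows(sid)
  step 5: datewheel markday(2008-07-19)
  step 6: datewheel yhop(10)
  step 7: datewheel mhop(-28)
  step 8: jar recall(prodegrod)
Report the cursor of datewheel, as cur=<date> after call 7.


Answer: cur=2016-03-19

Derivation:
% datewheel markday(d='1854-11-03') -> 1854-11-03
% datewheel roll(n='224') -> 1855-06-15
% jar recall(k='prodegrod') -> fape
% jar knows(k='sid') -> no
% datewheel markday(d='2008-07-19') -> 2008-07-19
% datewheel yhop(n='10') -> 2018-07-19
% datewheel mhop(n='-28') -> 2016-03-19
% jar recall(k='prodegrod') -> fape


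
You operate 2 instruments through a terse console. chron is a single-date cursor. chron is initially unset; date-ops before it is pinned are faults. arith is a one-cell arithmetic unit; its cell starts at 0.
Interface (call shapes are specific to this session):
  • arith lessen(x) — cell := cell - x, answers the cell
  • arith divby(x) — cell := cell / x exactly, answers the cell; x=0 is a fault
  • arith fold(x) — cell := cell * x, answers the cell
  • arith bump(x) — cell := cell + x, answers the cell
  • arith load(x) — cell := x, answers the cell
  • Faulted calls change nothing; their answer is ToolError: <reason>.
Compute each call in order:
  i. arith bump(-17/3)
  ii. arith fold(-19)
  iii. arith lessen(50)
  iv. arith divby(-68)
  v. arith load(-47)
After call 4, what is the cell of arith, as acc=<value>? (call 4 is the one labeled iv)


>>> arith bump x=-17/3
  -17/3
>>> arith fold x=-19
  323/3
>>> arith lessen x=50
  173/3
>>> arith divby x=-68
  -173/204
>>> arith load x=-47
  -47

Answer: acc=-173/204


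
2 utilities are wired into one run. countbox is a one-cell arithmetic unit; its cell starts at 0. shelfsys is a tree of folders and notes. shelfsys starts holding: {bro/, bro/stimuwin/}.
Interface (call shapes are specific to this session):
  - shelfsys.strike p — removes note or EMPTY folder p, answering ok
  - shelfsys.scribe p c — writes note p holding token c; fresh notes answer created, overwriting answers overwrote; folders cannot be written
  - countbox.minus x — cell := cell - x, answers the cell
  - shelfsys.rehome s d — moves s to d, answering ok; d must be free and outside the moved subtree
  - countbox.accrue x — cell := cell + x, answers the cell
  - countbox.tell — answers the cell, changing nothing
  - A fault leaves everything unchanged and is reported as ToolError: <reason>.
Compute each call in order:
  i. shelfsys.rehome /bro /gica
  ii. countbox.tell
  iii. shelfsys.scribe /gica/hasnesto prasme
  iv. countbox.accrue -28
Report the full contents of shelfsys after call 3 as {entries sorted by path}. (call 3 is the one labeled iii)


Answer: {gica/, gica/hasnesto=prasme, gica/stimuwin/}

Derivation:
Act: shelfsys.rehome[s=/bro; d=/gica]
Obs: ok
Act: countbox.tell[]
Obs: 0
Act: shelfsys.scribe[p=/gica/hasnesto; c=prasme]
Obs: created
Act: countbox.accrue[x=-28]
Obs: -28


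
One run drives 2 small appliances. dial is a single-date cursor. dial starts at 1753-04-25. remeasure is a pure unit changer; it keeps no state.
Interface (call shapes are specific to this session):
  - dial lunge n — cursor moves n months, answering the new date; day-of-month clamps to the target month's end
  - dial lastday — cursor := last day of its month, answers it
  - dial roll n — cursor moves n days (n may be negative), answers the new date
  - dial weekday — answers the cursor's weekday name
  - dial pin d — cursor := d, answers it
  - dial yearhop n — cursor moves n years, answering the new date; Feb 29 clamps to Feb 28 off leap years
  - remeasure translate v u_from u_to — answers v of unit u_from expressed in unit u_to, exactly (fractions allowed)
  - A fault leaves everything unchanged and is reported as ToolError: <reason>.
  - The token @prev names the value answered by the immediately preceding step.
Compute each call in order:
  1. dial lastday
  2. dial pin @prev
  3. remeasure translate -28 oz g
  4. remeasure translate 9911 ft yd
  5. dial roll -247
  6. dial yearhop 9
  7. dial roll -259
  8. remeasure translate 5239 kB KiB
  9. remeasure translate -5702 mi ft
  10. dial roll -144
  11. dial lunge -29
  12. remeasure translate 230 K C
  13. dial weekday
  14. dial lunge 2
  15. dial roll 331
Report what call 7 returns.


Answer: 1760-12-10

Derivation:
·→ dial lastday()
·← 1753-04-30
·→ dial pin(d='@prev')
·← 1753-04-30
·→ remeasure translate(v='-28', u_from='oz', u_to='g')
·← -317514659/400000
·→ remeasure translate(v='9911', u_from='ft', u_to='yd')
·← 9911/3
·→ dial roll(n='-247')
·← 1752-08-26
·→ dial yearhop(n='9')
·← 1761-08-26
·→ dial roll(n='-259')
·← 1760-12-10
·→ remeasure translate(v='5239', u_from='kB', u_to='KiB')
·← 654875/128
·→ remeasure translate(v='-5702', u_from='mi', u_to='ft')
·← -30106560
·→ dial roll(n='-144')
·← 1760-07-19
·→ dial lunge(n='-29')
·← 1758-02-19
·→ remeasure translate(v='230', u_from='K', u_to='C')
·← -863/20
·→ dial weekday()
·← Sunday
·→ dial lunge(n='2')
·← 1758-04-19
·→ dial roll(n='331')
·← 1759-03-16


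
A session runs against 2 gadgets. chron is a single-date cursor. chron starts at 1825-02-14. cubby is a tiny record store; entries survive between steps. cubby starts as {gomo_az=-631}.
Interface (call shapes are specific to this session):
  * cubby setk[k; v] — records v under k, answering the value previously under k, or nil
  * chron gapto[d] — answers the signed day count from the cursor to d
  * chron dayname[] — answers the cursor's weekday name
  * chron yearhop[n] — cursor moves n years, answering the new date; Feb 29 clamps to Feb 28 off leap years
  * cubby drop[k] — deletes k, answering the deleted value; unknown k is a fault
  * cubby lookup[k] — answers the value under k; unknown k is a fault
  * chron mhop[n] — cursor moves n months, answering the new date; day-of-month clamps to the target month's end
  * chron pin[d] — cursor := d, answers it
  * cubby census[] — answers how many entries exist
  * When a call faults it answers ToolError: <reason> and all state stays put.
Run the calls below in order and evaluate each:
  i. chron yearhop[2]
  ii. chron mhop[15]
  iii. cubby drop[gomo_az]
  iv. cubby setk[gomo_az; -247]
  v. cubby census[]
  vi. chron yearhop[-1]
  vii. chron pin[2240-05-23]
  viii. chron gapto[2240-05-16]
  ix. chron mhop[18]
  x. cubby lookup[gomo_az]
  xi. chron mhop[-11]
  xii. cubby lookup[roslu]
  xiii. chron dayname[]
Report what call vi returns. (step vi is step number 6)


Answer: 1827-05-14

Derivation:
·→ chron yearhop(n='2')
·← 1827-02-14
·→ chron mhop(n='15')
·← 1828-05-14
·→ cubby drop(k='gomo_az')
·← -631
·→ cubby setk(k='gomo_az', v='-247')
·← nil
·→ cubby census()
·← 1
·→ chron yearhop(n='-1')
·← 1827-05-14
·→ chron pin(d='2240-05-23')
·← 2240-05-23
·→ chron gapto(d='2240-05-16')
·← -7
·→ chron mhop(n='18')
·← 2241-11-23
·→ cubby lookup(k='gomo_az')
·← -247
·→ chron mhop(n='-11')
·← 2240-12-23
·→ cubby lookup(k='roslu')
·← ToolError: no such key roslu
·→ chron dayname()
·← Wednesday


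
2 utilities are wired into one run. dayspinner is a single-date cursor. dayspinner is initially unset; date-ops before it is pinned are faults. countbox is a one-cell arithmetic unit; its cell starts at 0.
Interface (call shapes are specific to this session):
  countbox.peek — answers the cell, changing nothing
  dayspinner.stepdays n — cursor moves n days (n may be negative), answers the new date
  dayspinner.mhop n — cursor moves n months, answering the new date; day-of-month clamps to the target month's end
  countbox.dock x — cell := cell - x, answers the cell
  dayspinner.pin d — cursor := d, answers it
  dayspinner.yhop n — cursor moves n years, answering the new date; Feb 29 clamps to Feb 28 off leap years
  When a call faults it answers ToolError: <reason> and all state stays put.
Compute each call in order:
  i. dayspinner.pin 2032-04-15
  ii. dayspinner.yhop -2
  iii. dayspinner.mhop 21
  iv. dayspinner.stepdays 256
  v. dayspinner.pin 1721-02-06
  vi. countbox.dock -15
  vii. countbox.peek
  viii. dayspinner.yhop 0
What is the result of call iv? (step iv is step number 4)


Answer: 2032-09-27

Derivation:
-> pin(d=2032-04-15)
<- 2032-04-15
-> yhop(n=-2)
<- 2030-04-15
-> mhop(n=21)
<- 2032-01-15
-> stepdays(n=256)
<- 2032-09-27
-> pin(d=1721-02-06)
<- 1721-02-06
-> dock(x=-15)
<- 15
-> peek()
<- 15
-> yhop(n=0)
<- 1721-02-06


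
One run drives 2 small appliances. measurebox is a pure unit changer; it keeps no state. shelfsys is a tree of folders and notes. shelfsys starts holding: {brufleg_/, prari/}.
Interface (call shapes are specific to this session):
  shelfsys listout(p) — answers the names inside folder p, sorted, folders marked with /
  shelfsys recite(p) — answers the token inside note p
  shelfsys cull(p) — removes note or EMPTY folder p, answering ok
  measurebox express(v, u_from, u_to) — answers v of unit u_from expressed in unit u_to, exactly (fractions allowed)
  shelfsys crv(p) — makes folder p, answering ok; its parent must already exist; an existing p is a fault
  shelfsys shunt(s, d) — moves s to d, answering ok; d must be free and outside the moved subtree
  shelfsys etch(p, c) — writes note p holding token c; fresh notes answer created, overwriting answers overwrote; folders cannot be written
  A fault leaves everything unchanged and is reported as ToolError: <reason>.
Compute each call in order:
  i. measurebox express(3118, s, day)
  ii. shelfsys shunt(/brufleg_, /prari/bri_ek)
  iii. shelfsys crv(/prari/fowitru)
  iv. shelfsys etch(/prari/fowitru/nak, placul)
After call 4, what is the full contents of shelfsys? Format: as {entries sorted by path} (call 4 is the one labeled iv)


Answer: {prari/, prari/bri_ek/, prari/fowitru/, prari/fowitru/nak=placul}

Derivation:
% measurebox express v: 3118 u_from: s u_to: day
= 1559/43200
% shelfsys shunt s: /brufleg_ d: /prari/bri_ek
= ok
% shelfsys crv p: /prari/fowitru
= ok
% shelfsys etch p: /prari/fowitru/nak c: placul
= created


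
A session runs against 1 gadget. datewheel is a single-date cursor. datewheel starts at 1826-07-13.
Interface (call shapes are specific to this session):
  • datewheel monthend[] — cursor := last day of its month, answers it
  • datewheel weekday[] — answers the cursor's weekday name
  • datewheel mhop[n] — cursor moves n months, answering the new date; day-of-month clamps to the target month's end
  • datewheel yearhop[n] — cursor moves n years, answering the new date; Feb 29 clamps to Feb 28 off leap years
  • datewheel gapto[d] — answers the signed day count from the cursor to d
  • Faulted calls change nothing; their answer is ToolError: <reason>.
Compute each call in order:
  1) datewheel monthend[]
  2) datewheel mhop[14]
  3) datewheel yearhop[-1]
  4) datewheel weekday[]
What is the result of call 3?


~$ datewheel monthend
[out] 1826-07-31
~$ datewheel mhop n='14'
[out] 1827-09-30
~$ datewheel yearhop n='-1'
[out] 1826-09-30
~$ datewheel weekday
[out] Saturday

Answer: 1826-09-30


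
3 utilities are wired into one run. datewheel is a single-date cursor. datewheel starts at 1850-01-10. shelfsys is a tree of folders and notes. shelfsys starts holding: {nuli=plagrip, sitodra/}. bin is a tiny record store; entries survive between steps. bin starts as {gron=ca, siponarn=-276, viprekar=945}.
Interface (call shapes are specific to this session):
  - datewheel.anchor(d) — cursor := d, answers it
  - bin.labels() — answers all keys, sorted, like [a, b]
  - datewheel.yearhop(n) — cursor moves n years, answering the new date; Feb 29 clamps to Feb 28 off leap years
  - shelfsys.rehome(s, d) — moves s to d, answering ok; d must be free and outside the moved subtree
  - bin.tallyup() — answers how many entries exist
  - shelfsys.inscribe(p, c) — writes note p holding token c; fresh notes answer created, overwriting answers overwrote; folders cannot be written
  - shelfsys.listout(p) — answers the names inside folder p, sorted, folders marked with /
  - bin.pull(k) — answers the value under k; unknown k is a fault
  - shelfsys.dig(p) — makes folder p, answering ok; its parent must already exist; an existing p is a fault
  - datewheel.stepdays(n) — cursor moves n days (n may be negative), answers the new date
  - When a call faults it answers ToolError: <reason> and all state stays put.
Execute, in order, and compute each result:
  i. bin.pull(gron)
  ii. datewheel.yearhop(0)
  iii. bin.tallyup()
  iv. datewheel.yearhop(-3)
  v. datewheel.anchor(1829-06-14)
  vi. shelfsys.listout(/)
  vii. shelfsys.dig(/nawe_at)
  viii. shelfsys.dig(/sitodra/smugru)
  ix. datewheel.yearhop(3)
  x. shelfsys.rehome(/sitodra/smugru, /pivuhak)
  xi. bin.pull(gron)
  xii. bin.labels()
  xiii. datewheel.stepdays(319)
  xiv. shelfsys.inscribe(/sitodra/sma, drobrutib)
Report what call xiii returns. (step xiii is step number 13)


·→ bin.pull(k: gron)
·← ca
·→ datewheel.yearhop(n: 0)
·← 1850-01-10
·→ bin.tallyup()
·← 3
·→ datewheel.yearhop(n: -3)
·← 1847-01-10
·→ datewheel.anchor(d: 1829-06-14)
·← 1829-06-14
·→ shelfsys.listout(p: /)
·← [nuli, sitodra/]
·→ shelfsys.dig(p: /nawe_at)
·← ok
·→ shelfsys.dig(p: /sitodra/smugru)
·← ok
·→ datewheel.yearhop(n: 3)
·← 1832-06-14
·→ shelfsys.rehome(s: /sitodra/smugru, d: /pivuhak)
·← ok
·→ bin.pull(k: gron)
·← ca
·→ bin.labels()
·← [gron, siponarn, viprekar]
·→ datewheel.stepdays(n: 319)
·← 1833-04-29
·→ shelfsys.inscribe(p: /sitodra/sma, c: drobrutib)
·← created

Answer: 1833-04-29


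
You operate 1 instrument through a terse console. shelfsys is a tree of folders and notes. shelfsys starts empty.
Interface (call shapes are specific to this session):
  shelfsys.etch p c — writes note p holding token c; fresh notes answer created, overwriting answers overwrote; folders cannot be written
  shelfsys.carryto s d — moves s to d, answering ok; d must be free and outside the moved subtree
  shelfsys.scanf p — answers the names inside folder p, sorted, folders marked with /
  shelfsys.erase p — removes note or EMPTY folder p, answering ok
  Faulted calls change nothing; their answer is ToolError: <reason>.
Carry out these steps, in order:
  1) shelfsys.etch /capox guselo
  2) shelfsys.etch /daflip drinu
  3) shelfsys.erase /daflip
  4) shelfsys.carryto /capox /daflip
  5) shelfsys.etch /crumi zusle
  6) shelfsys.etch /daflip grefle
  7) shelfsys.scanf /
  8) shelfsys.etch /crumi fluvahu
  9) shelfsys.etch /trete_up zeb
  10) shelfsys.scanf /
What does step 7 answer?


Answer: [crumi, daflip]

Derivation:
> shelfsys.etch p=/capox c=guselo
  created
> shelfsys.etch p=/daflip c=drinu
  created
> shelfsys.erase p=/daflip
  ok
> shelfsys.carryto s=/capox d=/daflip
  ok
> shelfsys.etch p=/crumi c=zusle
  created
> shelfsys.etch p=/daflip c=grefle
  overwrote
> shelfsys.scanf p=/
  [crumi, daflip]
> shelfsys.etch p=/crumi c=fluvahu
  overwrote
> shelfsys.etch p=/trete_up c=zeb
  created
> shelfsys.scanf p=/
  [crumi, daflip, trete_up]


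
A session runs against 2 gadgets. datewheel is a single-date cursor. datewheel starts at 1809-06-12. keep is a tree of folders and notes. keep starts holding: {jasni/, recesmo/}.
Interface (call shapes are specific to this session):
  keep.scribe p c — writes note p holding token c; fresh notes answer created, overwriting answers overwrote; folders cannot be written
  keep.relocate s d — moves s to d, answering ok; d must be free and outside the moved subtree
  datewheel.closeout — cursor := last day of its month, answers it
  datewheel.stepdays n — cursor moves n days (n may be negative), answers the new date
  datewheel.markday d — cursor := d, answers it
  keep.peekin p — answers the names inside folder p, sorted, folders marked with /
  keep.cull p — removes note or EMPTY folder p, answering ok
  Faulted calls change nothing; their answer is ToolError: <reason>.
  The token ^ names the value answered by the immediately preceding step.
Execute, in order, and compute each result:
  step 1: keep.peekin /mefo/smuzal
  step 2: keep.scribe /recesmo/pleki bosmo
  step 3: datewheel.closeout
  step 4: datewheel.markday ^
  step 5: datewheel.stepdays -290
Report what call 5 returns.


I call keep.peekin using p: /mefo/smuzal, → ToolError: not found.
Next I call keep.scribe using p: /recesmo/pleki, c: bosmo, → created.
Calling datewheel.closeout, — result: 1809-06-30.
I invoke datewheel.markday using d: ^, and observe 1809-06-30.
Then datewheel.stepdays using n: -290, — result: 1808-09-13.

Answer: 1808-09-13


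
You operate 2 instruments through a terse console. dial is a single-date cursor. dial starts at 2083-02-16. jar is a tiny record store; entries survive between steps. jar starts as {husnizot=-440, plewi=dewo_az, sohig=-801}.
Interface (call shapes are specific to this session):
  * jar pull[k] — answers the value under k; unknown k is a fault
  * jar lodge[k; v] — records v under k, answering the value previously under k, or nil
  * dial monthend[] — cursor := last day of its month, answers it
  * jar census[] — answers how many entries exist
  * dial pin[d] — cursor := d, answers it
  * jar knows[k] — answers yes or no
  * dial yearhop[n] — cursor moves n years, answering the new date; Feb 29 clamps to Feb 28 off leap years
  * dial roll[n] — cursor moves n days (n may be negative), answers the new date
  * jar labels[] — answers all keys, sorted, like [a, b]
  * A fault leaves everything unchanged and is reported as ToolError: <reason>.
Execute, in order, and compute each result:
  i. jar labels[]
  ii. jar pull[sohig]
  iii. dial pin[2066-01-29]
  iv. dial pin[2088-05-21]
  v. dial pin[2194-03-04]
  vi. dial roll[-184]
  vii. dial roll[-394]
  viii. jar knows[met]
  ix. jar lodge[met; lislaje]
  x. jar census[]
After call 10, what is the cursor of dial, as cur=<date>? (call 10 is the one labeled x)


$ jar labels
[out] [husnizot, plewi, sohig]
$ jar pull k=sohig
[out] -801
$ dial pin d=2066-01-29
[out] 2066-01-29
$ dial pin d=2088-05-21
[out] 2088-05-21
$ dial pin d=2194-03-04
[out] 2194-03-04
$ dial roll n=-184
[out] 2193-09-01
$ dial roll n=-394
[out] 2192-08-03
$ jar knows k=met
[out] no
$ jar lodge k=met v=lislaje
[out] nil
$ jar census
[out] 4

Answer: cur=2192-08-03


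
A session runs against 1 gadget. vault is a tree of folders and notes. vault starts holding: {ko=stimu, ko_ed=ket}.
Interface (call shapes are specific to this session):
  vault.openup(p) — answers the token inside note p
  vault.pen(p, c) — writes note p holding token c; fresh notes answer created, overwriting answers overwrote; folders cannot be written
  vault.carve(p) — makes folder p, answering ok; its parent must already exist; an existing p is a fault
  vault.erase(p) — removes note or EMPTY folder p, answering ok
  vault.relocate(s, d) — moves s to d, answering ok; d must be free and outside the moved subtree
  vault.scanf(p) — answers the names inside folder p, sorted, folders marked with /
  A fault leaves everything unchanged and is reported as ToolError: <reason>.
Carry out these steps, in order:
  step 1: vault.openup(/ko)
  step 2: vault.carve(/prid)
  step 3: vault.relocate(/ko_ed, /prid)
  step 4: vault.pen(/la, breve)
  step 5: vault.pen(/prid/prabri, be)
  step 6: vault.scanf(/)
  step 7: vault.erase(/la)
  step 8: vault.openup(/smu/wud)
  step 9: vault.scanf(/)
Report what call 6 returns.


% vault.openup(p=/ko) : stimu
% vault.carve(p=/prid) : ok
% vault.relocate(s=/ko_ed, d=/prid) : ToolError: exists
% vault.pen(p=/la, c=breve) : created
% vault.pen(p=/prid/prabri, c=be) : created
% vault.scanf(p=/) : [ko, ko_ed, la, prid/]
% vault.erase(p=/la) : ok
% vault.openup(p=/smu/wud) : ToolError: not found
% vault.scanf(p=/) : [ko, ko_ed, prid/]

Answer: [ko, ko_ed, la, prid/]


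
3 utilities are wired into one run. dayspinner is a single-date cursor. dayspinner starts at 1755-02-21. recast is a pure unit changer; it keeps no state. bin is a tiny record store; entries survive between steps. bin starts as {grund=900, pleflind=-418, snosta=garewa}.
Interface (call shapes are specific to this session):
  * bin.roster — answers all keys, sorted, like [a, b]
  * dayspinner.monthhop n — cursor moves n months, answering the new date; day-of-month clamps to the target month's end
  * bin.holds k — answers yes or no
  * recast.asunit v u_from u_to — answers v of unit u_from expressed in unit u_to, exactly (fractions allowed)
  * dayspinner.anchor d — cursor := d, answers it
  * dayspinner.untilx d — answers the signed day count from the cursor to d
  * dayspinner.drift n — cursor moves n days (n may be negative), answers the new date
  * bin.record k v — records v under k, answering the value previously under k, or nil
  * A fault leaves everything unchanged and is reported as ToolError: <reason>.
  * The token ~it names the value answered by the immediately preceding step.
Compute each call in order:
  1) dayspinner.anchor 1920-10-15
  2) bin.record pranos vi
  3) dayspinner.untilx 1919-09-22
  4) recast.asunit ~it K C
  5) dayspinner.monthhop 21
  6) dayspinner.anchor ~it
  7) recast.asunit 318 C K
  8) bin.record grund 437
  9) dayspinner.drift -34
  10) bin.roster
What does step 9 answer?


Answer: 1922-06-11

Derivation:
// 1. dayspinner.anchor(1920-10-15) => 1920-10-15
// 2. bin.record(pranos, vi) => nil
// 3. dayspinner.untilx(1919-09-22) => -389
// 4. recast.asunit(~it, K, C) => -13243/20
// 5. dayspinner.monthhop(21) => 1922-07-15
// 6. dayspinner.anchor(~it) => 1922-07-15
// 7. recast.asunit(318, C, K) => 11823/20
// 8. bin.record(grund, 437) => 900
// 9. dayspinner.drift(-34) => 1922-06-11
// 10. bin.roster() => [grund, pleflind, pranos, snosta]


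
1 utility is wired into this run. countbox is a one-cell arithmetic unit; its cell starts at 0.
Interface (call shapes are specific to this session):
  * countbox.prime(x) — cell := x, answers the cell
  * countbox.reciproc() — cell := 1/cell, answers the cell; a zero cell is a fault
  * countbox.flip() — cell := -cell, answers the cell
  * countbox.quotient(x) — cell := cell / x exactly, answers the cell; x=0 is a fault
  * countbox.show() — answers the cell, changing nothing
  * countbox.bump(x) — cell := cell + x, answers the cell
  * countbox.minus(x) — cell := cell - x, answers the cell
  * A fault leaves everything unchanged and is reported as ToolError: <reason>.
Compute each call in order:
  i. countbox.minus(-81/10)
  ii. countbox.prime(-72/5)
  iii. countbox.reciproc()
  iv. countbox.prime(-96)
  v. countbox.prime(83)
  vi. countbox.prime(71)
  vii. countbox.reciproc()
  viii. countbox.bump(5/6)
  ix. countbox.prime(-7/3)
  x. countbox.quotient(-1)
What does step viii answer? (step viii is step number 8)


Answer: 361/426

Derivation:
Then countbox.minus on x='-81/10', yielding 81/10.
Calling countbox.prime on x='-72/5', → -72/5.
Now I run countbox.reciproc(), and get -5/72.
Now I run countbox.prime on x='-96', which returns -96.
Next I call countbox.prime on x='83', which returns 83.
I run countbox.prime on x='71', and see 71.
I run countbox.reciproc(), giving 1/71.
I use countbox.bump on x='5/6', yielding 361/426.
I call countbox.prime on x='-7/3', and get -7/3.
Next I call countbox.quotient on x='-1', giving 7/3.


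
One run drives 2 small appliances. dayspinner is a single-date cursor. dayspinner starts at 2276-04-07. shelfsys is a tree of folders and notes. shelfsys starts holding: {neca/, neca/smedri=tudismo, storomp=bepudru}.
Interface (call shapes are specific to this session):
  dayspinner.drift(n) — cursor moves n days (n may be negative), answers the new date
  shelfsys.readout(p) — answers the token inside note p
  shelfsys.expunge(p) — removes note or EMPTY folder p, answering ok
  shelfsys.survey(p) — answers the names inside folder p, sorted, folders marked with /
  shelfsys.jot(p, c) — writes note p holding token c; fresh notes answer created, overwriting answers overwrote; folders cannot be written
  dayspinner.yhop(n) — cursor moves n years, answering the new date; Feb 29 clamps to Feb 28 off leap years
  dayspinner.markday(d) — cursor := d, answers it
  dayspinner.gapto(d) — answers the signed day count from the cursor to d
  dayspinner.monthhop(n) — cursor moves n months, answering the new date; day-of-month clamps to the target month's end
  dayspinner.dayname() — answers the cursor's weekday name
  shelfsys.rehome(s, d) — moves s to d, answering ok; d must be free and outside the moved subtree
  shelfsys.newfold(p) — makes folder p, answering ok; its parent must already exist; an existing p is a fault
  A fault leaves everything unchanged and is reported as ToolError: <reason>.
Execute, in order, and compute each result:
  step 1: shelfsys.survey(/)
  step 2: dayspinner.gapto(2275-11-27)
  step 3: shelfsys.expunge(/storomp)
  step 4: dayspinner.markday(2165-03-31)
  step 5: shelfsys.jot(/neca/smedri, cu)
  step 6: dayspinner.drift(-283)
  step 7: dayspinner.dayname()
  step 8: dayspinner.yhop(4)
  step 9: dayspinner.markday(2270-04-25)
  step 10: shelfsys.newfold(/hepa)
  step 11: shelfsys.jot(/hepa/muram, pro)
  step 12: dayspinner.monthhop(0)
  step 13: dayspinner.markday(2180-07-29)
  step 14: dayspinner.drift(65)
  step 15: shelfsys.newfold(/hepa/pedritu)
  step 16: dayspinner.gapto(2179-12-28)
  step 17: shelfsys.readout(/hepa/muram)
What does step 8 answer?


;; 1. shelfsys.survey(p: /) == [neca/, storomp]
;; 2. dayspinner.gapto(d: 2275-11-27) == -132
;; 3. shelfsys.expunge(p: /storomp) == ok
;; 4. dayspinner.markday(d: 2165-03-31) == 2165-03-31
;; 5. shelfsys.jot(p: /neca/smedri, c: cu) == overwrote
;; 6. dayspinner.drift(n: -283) == 2164-06-21
;; 7. dayspinner.dayname() == Thursday
;; 8. dayspinner.yhop(n: 4) == 2168-06-21
;; 9. dayspinner.markday(d: 2270-04-25) == 2270-04-25
;; 10. shelfsys.newfold(p: /hepa) == ok
;; 11. shelfsys.jot(p: /hepa/muram, c: pro) == created
;; 12. dayspinner.monthhop(n: 0) == 2270-04-25
;; 13. dayspinner.markday(d: 2180-07-29) == 2180-07-29
;; 14. dayspinner.drift(n: 65) == 2180-10-02
;; 15. shelfsys.newfold(p: /hepa/pedritu) == ok
;; 16. dayspinner.gapto(d: 2179-12-28) == -279
;; 17. shelfsys.readout(p: /hepa/muram) == pro

Answer: 2168-06-21


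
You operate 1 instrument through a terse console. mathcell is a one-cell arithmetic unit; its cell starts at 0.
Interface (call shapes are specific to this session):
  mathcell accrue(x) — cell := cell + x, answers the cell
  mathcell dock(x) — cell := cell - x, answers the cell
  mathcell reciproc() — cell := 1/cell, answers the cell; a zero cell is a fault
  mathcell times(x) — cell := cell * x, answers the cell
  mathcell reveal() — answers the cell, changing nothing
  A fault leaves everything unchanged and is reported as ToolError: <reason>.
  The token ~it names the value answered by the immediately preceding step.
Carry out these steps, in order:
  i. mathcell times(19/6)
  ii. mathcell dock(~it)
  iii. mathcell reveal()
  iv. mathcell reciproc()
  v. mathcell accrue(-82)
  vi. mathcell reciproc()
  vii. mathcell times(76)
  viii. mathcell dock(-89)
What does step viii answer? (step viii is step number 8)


Answer: 3611/41

Derivation:
% 1. mathcell times(x→19/6) : 0
% 2. mathcell dock(x→~it) : 0
% 3. mathcell reveal() : 0
% 4. mathcell reciproc() : ToolError: reciprocal of zero
% 5. mathcell accrue(x→-82) : -82
% 6. mathcell reciproc() : -1/82
% 7. mathcell times(x→76) : -38/41
% 8. mathcell dock(x→-89) : 3611/41


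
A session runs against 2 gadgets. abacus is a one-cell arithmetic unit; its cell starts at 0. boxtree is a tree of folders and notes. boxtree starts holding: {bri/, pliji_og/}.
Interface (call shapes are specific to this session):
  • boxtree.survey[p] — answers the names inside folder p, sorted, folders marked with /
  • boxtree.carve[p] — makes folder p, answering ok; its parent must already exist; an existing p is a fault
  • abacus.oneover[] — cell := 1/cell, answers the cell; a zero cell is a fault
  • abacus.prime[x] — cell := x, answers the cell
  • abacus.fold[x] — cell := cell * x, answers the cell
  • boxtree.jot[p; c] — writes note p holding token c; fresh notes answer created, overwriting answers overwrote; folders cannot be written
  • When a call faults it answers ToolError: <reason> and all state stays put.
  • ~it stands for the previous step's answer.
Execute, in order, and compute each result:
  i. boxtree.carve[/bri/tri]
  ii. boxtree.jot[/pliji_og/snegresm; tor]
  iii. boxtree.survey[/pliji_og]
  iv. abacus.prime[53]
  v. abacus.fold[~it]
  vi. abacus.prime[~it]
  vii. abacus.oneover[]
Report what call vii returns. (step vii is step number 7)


Answer: 1/2809

Derivation:
! boxtree.carve(/bri/tri) ~> ok
! boxtree.jot(/pliji_og/snegresm, tor) ~> created
! boxtree.survey(/pliji_og) ~> [snegresm]
! abacus.prime(53) ~> 53
! abacus.fold(~it) ~> 2809
! abacus.prime(~it) ~> 2809
! abacus.oneover() ~> 1/2809


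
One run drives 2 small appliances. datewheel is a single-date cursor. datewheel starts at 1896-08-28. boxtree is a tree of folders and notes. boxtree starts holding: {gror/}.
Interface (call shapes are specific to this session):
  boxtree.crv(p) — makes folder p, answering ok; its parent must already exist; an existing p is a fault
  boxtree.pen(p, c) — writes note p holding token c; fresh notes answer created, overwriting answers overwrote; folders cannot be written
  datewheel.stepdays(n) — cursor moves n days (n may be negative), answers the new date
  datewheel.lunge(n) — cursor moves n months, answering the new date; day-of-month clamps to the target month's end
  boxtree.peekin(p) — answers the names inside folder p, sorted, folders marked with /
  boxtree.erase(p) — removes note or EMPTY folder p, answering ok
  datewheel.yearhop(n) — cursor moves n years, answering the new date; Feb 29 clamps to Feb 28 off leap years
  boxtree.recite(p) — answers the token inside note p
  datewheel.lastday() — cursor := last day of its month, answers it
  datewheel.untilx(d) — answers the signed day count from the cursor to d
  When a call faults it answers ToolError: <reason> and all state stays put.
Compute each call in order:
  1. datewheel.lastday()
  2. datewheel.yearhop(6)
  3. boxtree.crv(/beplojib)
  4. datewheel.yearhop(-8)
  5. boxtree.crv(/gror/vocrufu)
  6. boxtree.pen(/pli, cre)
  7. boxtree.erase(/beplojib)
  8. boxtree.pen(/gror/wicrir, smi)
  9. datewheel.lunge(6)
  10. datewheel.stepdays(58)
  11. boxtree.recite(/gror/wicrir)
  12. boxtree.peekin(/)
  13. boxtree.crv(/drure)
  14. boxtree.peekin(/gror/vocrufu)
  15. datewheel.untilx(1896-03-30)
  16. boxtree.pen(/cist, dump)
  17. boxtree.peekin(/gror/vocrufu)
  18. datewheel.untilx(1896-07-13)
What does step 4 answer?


·→ datewheel.lastday()
·← 1896-08-31
·→ datewheel.yearhop(n='6')
·← 1902-08-31
·→ boxtree.crv(p='/beplojib')
·← ok
·→ datewheel.yearhop(n='-8')
·← 1894-08-31
·→ boxtree.crv(p='/gror/vocrufu')
·← ok
·→ boxtree.pen(p='/pli', c='cre')
·← created
·→ boxtree.erase(p='/beplojib')
·← ok
·→ boxtree.pen(p='/gror/wicrir', c='smi')
·← created
·→ datewheel.lunge(n='6')
·← 1895-02-28
·→ datewheel.stepdays(n='58')
·← 1895-04-27
·→ boxtree.recite(p='/gror/wicrir')
·← smi
·→ boxtree.peekin(p='/')
·← [gror/, pli]
·→ boxtree.crv(p='/drure')
·← ok
·→ boxtree.peekin(p='/gror/vocrufu')
·← []
·→ datewheel.untilx(d='1896-03-30')
·← 338
·→ boxtree.pen(p='/cist', c='dump')
·← created
·→ boxtree.peekin(p='/gror/vocrufu')
·← []
·→ datewheel.untilx(d='1896-07-13')
·← 443

Answer: 1894-08-31


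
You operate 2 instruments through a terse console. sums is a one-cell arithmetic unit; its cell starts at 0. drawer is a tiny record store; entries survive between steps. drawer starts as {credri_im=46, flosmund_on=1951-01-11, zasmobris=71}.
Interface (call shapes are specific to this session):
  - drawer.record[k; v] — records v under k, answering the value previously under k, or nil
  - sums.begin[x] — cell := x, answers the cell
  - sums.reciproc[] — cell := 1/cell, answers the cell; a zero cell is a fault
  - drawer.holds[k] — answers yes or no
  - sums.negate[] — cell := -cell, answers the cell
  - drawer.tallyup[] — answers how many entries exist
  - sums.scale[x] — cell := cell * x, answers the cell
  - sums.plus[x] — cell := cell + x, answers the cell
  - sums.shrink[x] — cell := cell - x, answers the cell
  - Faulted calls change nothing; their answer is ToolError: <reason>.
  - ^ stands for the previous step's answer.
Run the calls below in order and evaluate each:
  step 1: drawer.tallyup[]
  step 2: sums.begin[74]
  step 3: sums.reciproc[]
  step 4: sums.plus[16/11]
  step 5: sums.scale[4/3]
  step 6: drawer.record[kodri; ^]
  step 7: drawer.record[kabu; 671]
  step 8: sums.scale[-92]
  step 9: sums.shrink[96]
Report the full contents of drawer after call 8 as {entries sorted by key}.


Then drawer.tallyup, which returns 3.
Now I run sums.begin passing x='74', and observe 74.
I call sums.reciproc(), yielding 1/74.
Next I call sums.plus passing x='16/11', and observe 1195/814.
Invoking sums.scale passing x='4/3', → 2390/1221.
Calling drawer.record passing k='kodri', v='^', and observe nil.
I call drawer.record passing k='kabu', v='671': nil.
I use sums.scale passing x='-92', and get -219880/1221.
Now I run sums.shrink passing x='96': -337096/1221.

Answer: {credri_im=46, flosmund_on=1951-01-11, kabu=671, kodri=2390/1221, zasmobris=71}


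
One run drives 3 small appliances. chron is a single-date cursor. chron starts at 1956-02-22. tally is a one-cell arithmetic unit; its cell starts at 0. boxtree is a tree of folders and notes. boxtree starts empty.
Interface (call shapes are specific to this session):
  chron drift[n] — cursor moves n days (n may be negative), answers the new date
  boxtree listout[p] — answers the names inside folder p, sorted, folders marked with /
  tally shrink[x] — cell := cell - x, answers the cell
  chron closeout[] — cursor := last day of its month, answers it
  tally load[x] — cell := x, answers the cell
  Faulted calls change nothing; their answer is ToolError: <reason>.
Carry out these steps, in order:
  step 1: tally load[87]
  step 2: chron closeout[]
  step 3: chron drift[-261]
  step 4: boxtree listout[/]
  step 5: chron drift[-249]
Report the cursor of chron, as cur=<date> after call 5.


;; tally load(87) -> 87
;; chron closeout() -> 1956-02-29
;; chron drift(-261) -> 1955-06-13
;; boxtree listout(/) -> []
;; chron drift(-249) -> 1954-10-07

Answer: cur=1954-10-07


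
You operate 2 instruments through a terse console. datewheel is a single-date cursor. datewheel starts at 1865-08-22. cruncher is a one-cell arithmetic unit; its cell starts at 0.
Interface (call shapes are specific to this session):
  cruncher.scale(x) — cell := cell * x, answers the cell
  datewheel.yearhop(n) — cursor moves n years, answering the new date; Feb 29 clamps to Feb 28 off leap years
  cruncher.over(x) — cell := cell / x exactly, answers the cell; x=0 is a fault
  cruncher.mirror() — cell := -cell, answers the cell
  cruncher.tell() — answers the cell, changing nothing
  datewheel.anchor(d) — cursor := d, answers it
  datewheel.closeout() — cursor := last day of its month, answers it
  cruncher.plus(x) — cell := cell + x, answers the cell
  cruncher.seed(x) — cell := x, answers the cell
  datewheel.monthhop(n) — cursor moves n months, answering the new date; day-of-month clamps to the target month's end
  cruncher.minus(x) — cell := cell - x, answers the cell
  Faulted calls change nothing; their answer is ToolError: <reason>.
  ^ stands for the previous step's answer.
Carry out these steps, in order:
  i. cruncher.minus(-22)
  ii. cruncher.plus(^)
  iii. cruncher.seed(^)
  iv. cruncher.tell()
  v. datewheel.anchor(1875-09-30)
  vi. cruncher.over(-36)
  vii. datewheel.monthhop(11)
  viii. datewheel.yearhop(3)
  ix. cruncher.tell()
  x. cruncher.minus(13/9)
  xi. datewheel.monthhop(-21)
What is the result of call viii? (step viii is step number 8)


Answer: 1879-08-30

Derivation:
>> cruncher.minus(x='-22')
<< 22
>> cruncher.plus(x='^')
<< 44
>> cruncher.seed(x='^')
<< 44
>> cruncher.tell()
<< 44
>> datewheel.anchor(d='1875-09-30')
<< 1875-09-30
>> cruncher.over(x='-36')
<< -11/9
>> datewheel.monthhop(n='11')
<< 1876-08-30
>> datewheel.yearhop(n='3')
<< 1879-08-30
>> cruncher.tell()
<< -11/9
>> cruncher.minus(x='13/9')
<< -8/3
>> datewheel.monthhop(n='-21')
<< 1877-11-30


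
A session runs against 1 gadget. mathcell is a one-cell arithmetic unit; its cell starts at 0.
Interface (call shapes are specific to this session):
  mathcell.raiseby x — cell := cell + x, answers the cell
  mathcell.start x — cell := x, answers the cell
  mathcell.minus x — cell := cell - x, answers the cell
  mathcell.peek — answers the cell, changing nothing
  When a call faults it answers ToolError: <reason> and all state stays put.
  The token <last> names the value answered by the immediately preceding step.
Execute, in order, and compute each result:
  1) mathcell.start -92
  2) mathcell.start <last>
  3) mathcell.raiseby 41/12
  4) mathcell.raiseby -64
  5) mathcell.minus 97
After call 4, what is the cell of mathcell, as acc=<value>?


Step: mathcell.start[x: -92]
Result: -92
Step: mathcell.start[x: <last>]
Result: -92
Step: mathcell.raiseby[x: 41/12]
Result: -1063/12
Step: mathcell.raiseby[x: -64]
Result: -1831/12
Step: mathcell.minus[x: 97]
Result: -2995/12

Answer: acc=-1831/12


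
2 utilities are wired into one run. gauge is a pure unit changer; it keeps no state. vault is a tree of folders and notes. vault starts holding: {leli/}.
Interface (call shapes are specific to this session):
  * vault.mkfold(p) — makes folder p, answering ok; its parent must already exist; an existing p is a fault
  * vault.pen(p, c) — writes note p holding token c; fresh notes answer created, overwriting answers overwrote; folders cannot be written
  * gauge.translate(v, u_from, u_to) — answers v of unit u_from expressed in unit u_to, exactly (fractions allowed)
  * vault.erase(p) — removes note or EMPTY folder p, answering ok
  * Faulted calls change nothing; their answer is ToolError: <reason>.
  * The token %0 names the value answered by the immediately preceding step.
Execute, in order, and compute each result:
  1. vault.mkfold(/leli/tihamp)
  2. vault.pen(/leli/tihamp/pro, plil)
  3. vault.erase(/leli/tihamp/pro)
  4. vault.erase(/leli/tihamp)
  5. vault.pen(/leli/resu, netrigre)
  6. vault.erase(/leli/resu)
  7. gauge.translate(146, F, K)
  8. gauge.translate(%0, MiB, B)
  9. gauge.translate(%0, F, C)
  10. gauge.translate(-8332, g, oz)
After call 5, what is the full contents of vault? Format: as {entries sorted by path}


I call vault.mkfold using p→/leli/tihamp, yielding ok.
I run vault.pen using p→/leli/tihamp/pro, c→plil, which returns created.
I try vault.erase using p→/leli/tihamp/pro, which returns ok.
I run vault.erase using p→/leli/tihamp, which returns ok.
Using vault.pen using p→/leli/resu, c→netrigre, yielding created.
Then vault.erase using p→/leli/resu, and see ok.
I try gauge.translate using v→146, u_from→F, u_to→K, which returns 20189/60.
I use gauge.translate using v→%0, u_from→MiB, u_to→B: 5292425216/15.
I call gauge.translate using v→%0, u_from→F, u_to→C, yielding 5292424736/27.
I use gauge.translate using v→-8332, u_from→g, u_to→oz: -13331200000/45359237.

Answer: {leli/, leli/resu=netrigre}
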